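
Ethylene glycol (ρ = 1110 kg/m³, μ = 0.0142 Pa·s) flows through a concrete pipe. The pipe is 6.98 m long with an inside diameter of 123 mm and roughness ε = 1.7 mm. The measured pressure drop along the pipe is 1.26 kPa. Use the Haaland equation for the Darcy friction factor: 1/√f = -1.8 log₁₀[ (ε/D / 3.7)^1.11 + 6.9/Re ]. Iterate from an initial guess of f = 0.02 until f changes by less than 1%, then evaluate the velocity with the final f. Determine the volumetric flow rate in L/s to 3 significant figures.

Rearranging Darcy-Weisbach: V = √(2·ΔP·D/(f·L·ρ)). With ε/D = 0.0017/0.123 = 0.0138, iterate starting from f = 0.02:
  f = 0.02 → V = √(2·1260·0.123/(0.02·6.98·1110)) = 1.414 m/s; Re = ρVD/μ = 1.36e+04; f → 0.04575
  f = 0.04575 → V = 0.9351 m/s; Re = 8991; f → 0.04729
  f = 0.04729 → V = 0.9198 m/s; Re = 8844; f → 0.04736
Converged (Δf/f < 1%). With the final f = 0.04736: V = √(2·1260·0.123/(0.04736·6.98·1110)) = 0.9191 m/s.
Q = V·A = 0.9191·(π/4·0.123²) = 0.01092 m³/s = 10.9 L/s.

Q ≈ 10.9 L/s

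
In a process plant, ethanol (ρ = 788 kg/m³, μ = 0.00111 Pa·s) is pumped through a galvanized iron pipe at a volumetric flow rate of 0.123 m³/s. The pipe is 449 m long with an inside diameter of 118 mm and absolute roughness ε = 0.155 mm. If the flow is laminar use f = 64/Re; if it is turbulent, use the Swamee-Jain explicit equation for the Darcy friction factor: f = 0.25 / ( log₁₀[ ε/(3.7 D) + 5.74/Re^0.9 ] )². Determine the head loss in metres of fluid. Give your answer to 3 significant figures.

Cross-sectional area A = πD²/4 = π(0.118)²/4 = 0.01094 m²; mean velocity V = Q/A = 0.123/0.01094 = 11.25 m/s.
Reynolds number Re = ρVD/μ = 788 · 11.25 · 0.118 / 0.00111 = 9.422e+05.
Re > 4000 → turbulent. Relative roughness ε/D = 0.000155/0.118 = 0.00131. Swamee-Jain: f = 0.25/(log₁₀[0.00131/3.7 + 5.74/9.422e+05^0.9])² = 0.25/(log₁₀[0.000355 + 2.41e-05])² = 0.25/(-3.421)² = 0.02136.
Darcy-Weisbach: ΔP = f(L/D)(ρV²/2) = 0.02136·(449/0.118)·(788·11.25²/2) = 0.02136·3805·4.984e+04 = 4.051e+06 Pa.
Head loss h_f = ΔP/(ρg) = 4.051e+06/(788·9.81) = 524 m.

h_f ≈ 524 m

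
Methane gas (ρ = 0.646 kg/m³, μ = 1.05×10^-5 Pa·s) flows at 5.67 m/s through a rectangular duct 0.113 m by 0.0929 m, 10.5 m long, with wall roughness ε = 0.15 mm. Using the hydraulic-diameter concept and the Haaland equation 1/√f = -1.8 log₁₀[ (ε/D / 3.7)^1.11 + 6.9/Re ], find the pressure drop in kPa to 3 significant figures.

Hydraulic diameter D_h = 4A/P = 4·(0.113·0.0929)/(2·(0.113+0.0929)) = 0.04199/0.4118 = 0.102 m.
Re = ρVD_h/μ = 0.646·5.67·0.102/1.05e-05 = 3.557e+04.
ε/D_h = 0.00015/0.102 = 0.00147; Haaland gives 1/√f = -1.8 log₁₀[0.000168+0.000194] = 6.194, so f = 0.02606.
ΔP = f(L/D_h)(ρV²/2) = 0.02606·10.5/0.102·10.38 = 27.87 Pa.
ΔP = 0.0279 kPa.

ΔP ≈ 0.0279 kPa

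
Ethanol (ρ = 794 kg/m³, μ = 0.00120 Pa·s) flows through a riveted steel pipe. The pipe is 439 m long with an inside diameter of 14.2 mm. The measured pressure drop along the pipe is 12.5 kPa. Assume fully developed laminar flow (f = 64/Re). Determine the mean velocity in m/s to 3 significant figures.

V ≈ 0.150 m/s

For laminar flow, f = 64/Re with Re = ρVD/μ, so Darcy-Weisbach reduces to ΔP = 32μLV/D². Solving for V: V = ΔP·D²/(32μL) = 1.25e+04·(0.0142)²/(32·0.0012·439) = 0.1495 m/s.
Check: Re = ρVD/μ = 794·0.1495·0.0142/0.0012 = 1405 < 2300, so the laminar assumption holds.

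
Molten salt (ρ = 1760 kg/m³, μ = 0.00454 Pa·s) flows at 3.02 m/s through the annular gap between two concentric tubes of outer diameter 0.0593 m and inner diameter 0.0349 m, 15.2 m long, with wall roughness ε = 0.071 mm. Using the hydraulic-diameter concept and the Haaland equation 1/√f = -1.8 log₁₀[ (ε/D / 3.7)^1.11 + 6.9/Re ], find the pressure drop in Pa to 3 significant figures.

ΔP ≈ 149000 Pa

Hydraulic diameter D_h = 4A/P = D_o - D_i = 0.0593 - 0.0349 = 0.0244 m.
Re = ρVD_h/μ = 1760·3.02·0.0244/0.00454 = 2.857e+04.
ε/D_h = 7.1e-05/0.0244 = 0.00291; Haaland gives 1/√f = -1.8 log₁₀[0.000358+0.000242] = 5.8, so f = 0.02973.
ΔP = f(L/D_h)(ρV²/2) = 0.02973·15.2/0.0244·8026 = 1.486e+05 Pa.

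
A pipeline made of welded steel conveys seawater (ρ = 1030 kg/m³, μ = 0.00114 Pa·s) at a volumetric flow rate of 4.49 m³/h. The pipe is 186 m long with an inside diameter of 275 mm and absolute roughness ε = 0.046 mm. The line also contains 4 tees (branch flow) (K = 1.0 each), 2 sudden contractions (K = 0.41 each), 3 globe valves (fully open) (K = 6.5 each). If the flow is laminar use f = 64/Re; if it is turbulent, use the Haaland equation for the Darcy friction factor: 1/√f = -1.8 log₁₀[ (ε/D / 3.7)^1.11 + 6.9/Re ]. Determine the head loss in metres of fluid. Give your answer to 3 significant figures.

h_f ≈ 0.00111 m

Q = 4.49 m³/h = 4.49/3600 = 0.001247 m³/s.
Cross-sectional area A = πD²/4 = π(0.275)²/4 = 0.0594 m²; mean velocity V = Q/A = 0.001247/0.0594 = 0.021 m/s.
Reynolds number Re = ρVD/μ = 1030 · 0.021 · 0.275 / 0.00114 = 5217.
Re > 4000 → turbulent. Relative roughness ε/D = 4.6e-05/0.275 = 0.000167. Haaland: 1/√f = -1.8 log₁₀[(0.000167/3.7)^1.11 + 6.9/5217] = -1.8 log₁₀[1.5e-05 + 0.00132] = 5.173, so f = 0.03737.
Total minor-loss coefficient ΣK = 4·1 + 2·0.41 + 3·6.5 = 24.3.
ΔP = [f·L/D + ΣK]·(ρV²/2) = [0.03737·186/0.275 + 24.3]·(1030·0.021²/2) = [25.28 + 24.3]·0.2271 = 11.26 Pa.
Head loss h_f = ΔP/(ρg) = 11.26/(1030·9.81) = 0.00111 m.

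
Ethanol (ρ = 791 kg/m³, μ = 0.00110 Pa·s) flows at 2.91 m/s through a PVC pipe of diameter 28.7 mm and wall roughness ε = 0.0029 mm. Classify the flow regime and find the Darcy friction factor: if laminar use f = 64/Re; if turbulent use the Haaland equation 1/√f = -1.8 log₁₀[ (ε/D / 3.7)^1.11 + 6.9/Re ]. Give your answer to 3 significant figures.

f ≈ 0.0202

Re = ρVD/μ = 791·2.91·0.0287/0.0011 = 6.006e+04.
Re > 4000 → turbulent. ε/D = 2.9e-06/0.0287 = 0.000101; Haaland: 1/√f = -1.8 log₁₀[8.6e-06 + 0.000115] = 7.035, so f = 0.02021.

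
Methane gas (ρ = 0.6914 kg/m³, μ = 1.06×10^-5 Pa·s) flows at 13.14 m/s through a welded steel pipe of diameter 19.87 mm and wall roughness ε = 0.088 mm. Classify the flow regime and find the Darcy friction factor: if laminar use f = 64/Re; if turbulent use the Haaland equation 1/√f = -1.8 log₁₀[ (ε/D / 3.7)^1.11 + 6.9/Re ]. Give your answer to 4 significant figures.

Re = ρVD/μ = 0.6914·13.14·0.01987/1.06e-05 = 1.703e+04.
Re > 4000 → turbulent. ε/D = 8.8e-05/0.01987 = 0.00443; Haaland: 1/√f = -1.8 log₁₀[0.000571 + 0.000405] = 5.419, so f = 0.03406.

f ≈ 0.03406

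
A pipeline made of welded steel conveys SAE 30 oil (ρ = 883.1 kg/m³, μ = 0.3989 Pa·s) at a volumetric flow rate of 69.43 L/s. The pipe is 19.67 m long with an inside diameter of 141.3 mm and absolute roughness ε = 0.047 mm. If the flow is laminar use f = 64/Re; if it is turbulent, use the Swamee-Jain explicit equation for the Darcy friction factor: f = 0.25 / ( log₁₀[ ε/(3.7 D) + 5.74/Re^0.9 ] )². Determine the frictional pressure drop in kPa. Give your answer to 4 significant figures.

Q = 69.43 L/s = 69.43/1000 = 0.06943 m³/s.
Cross-sectional area A = πD²/4 = π(0.1413)²/4 = 0.01568 m²; mean velocity V = Q/A = 0.06943/0.01568 = 4.428 m/s.
Reynolds number Re = ρVD/μ = 883.1 · 4.428 · 0.1413 / 0.399 = 1385.
Re < 2300 → laminar flow, so f = 64/Re = 64/1385 = 0.04621 (the turbulent correlation is not needed).
Darcy-Weisbach: ΔP = f(L/D)(ρV²/2) = 0.04621·(19.67/0.1413)·(883.1·4.428²/2) = 0.04621·139.2·8656 = 5.568e+04 Pa.
ΔP = 5.568e+04 Pa = 55.68 kPa.

ΔP ≈ 55.68 kPa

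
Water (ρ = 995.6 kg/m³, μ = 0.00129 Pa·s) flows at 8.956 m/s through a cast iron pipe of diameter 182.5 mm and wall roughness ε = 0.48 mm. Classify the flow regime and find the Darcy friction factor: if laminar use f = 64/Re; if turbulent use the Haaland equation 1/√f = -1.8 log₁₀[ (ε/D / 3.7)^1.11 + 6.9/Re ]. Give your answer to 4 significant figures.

f ≈ 0.02538

Re = ρVD/μ = 995.6·8.956·0.1825/0.00129 = 1.261e+06.
Re > 4000 → turbulent. ε/D = 0.00048/0.1825 = 0.00263; Haaland: 1/√f = -1.8 log₁₀[0.00032 + 5.47e-06] = 6.277, so f = 0.02538.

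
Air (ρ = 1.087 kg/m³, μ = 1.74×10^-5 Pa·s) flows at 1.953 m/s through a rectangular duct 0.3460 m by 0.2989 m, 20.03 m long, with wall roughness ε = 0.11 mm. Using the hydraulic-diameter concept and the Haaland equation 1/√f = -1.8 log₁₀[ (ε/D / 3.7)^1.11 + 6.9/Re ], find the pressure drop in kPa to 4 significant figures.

Hydraulic diameter D_h = 4A/P = 4·(0.346·0.2989)/(2·(0.346+0.2989)) = 0.4137/1.29 = 0.3207 m.
Re = ρVD_h/μ = 1.087·1.953·0.3207/1.74e-05 = 3.913e+04.
ε/D_h = 0.00011/0.3207 = 0.000343; Haaland gives 1/√f = -1.8 log₁₀[3.34e-05+0.000176] = 6.621, so f = 0.02281.
ΔP = f(L/D_h)(ρV²/2) = 0.02281·20.03/0.3207·2.073 = 2.953 Pa.
ΔP = 0.002953 kPa.

ΔP ≈ 0.002953 kPa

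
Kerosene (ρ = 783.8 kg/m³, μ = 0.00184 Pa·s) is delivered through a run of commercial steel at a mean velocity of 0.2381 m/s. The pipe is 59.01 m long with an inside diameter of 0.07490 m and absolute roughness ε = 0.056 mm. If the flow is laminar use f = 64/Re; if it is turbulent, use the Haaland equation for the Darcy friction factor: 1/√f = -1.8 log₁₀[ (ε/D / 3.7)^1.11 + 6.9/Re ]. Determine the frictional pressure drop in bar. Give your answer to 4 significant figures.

Reynolds number Re = ρVD/μ = 783.8 · 0.2381 · 0.0749 / 0.00184 = 7597.
Re > 4000 → turbulent. Relative roughness ε/D = 5.6e-05/0.0749 = 0.000748. Haaland: 1/√f = -1.8 log₁₀[(0.000748/3.7)^1.11 + 6.9/7597] = -1.8 log₁₀[7.93e-05 + 0.000908] = 5.41, so f = 0.03417.
Darcy-Weisbach: ΔP = f(L/D)(ρV²/2) = 0.03417·(59.01/0.0749)·(783.8·0.2381²/2) = 0.03417·787.9·22.22 = 598.1 Pa.
ΔP = 598.1 Pa = 0.005981 bar.

ΔP ≈ 0.005981 bar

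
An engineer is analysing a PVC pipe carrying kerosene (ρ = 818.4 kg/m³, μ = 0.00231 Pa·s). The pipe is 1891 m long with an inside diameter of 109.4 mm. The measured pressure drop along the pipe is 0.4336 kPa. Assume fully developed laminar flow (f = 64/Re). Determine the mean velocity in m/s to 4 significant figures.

For laminar flow, f = 64/Re with Re = ρVD/μ, so Darcy-Weisbach reduces to ΔP = 32μLV/D². Solving for V: V = ΔP·D²/(32μL) = 433.6·(0.1094)²/(32·0.00231·1891) = 0.03713 m/s.
Check: Re = ρVD/μ = 818.4·0.03713·0.1094/0.00231 = 1439 < 2300, so the laminar assumption holds.

V ≈ 0.03713 m/s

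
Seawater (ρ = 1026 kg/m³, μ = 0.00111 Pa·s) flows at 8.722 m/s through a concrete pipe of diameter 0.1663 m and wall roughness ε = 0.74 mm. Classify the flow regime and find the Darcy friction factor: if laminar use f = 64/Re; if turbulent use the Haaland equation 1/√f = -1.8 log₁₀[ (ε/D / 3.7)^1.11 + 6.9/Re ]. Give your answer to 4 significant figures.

Re = ρVD/μ = 1026·8.722·0.1663/0.00111 = 1.341e+06.
Re > 4000 → turbulent. ε/D = 0.00074/0.1663 = 0.00445; Haaland: 1/√f = -1.8 log₁₀[0.000574 + 5.15e-06] = 5.827, so f = 0.02945.

f ≈ 0.02945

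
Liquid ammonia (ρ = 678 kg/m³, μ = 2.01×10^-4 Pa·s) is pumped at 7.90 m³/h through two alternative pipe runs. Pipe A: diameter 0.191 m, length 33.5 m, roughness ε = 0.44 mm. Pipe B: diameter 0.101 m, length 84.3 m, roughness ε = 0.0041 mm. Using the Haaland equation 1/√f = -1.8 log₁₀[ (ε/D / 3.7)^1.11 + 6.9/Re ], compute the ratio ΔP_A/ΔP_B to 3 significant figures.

Pipe A: V = Q/A = 0.002194/0.02865 = 0.07659 m/s; Re = 4.934e+04; ε/D = 0.0023; Haaland → f = 0.02701; ΔP_A = f(L/D)(ρV²/2) = 9.419 Pa.
Pipe B: V = Q/A = 0.002194/0.008012 = 0.2739 m/s; Re = 9.331e+04; ε/D = 4.06e-05; Haaland → f = 0.01824; ΔP_B = f(L/D)(ρV²/2) = 387.3 Pa.
ΔP_A/ΔP_B = 9.419/387.3 = 0.0243.

ΔP_A/ΔP_B ≈ 0.0243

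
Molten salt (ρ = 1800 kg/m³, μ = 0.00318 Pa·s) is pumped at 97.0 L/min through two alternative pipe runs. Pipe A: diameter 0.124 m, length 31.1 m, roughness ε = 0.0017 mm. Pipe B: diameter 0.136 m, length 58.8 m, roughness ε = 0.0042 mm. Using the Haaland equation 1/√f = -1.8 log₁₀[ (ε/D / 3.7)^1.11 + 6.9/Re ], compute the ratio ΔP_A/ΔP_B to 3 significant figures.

ΔP_A/ΔP_B ≈ 0.818

Pipe A: V = Q/A = 0.001617/0.01208 = 0.1339 m/s; Re = 9396; ε/D = 1.37e-05; Haaland → f = 0.03143; ΔP_A = f(L/D)(ρV²/2) = 127.2 Pa.
Pipe B: V = Q/A = 0.001617/0.01453 = 0.1113 m/s; Re = 8567; ε/D = 3.09e-05; Haaland → f = 0.03227; ΔP_B = f(L/D)(ρV²/2) = 155.5 Pa.
ΔP_A/ΔP_B = 127.2/155.5 = 0.818.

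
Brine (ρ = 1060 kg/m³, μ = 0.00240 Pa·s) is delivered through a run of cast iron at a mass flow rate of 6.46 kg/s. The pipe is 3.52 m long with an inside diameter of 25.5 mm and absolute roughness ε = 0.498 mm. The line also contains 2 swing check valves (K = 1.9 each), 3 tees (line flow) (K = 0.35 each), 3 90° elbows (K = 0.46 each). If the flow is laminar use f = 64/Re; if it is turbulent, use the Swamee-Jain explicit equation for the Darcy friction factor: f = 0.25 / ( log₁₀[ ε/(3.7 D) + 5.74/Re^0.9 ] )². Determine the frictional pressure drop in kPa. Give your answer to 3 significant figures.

ΔP ≈ 977 kPa

A = πD²/4 = π(0.0255)²/4 = 0.0005107 m²; mean velocity V = ṁ/(ρA) = 6.46/(1060 · 0.0005107) = 11.93 m/s.
Reynolds number Re = ρVD/μ = 1060 · 11.93 · 0.0255 / 0.0024 = 1.344e+05.
Re > 4000 → turbulent. Relative roughness ε/D = 0.000498/0.0255 = 0.0195. Swamee-Jain: f = 0.25/(log₁₀[0.0195/3.7 + 5.74/1.344e+05^0.9])² = 0.25/(log₁₀[0.00528 + 0.000139])² = 0.25/(-2.266)² = 0.04868.
Total minor-loss coefficient ΣK = 2·1.9 + 3·0.35 + 3·0.46 = 6.23.
ΔP = [f·L/D + ΣK]·(ρV²/2) = [0.04868·3.52/0.0255 + 6.23]·(1060·11.93²/2) = [6.72 + 6.23]·7.547e+04 = 9.773e+05 Pa.
ΔP = 9.773e+05 Pa = 977 kPa.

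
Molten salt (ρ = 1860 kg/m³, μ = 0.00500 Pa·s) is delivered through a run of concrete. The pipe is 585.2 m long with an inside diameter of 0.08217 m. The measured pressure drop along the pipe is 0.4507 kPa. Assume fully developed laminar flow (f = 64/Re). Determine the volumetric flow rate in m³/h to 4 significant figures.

For laminar flow, f = 64/Re with Re = ρVD/μ, so Darcy-Weisbach reduces to ΔP = 32μLV/D². Solving for V: V = ΔP·D²/(32μL) = 450.7·(0.08217)²/(32·0.005·585.2) = 0.0325 m/s.
Check: Re = ρVD/μ = 1860·0.0325·0.08217/0.005 = 993.5 < 2300, so the laminar assumption holds.
Q = V·A = 0.0325·(π/4·0.08217²) = 0.0001723 m³/s = 0.6205 m³/h.

Q ≈ 0.6205 m³/h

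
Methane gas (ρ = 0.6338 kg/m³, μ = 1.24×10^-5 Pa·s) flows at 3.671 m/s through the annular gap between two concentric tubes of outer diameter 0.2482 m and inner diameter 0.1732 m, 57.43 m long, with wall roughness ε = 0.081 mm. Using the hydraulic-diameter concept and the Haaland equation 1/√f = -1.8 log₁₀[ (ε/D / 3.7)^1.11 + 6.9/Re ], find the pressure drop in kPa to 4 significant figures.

Hydraulic diameter D_h = 4A/P = D_o - D_i = 0.2482 - 0.1732 = 0.075 m.
Re = ρVD_h/μ = 0.6338·3.671·0.075/1.24e-05 = 1.407e+04.
ε/D_h = 8.1e-05/0.075 = 0.00108; Haaland gives 1/√f = -1.8 log₁₀[0.000119+0.00049] = 5.787, so f = 0.02986.
ΔP = f(L/D_h)(ρV²/2) = 0.02986·57.43/0.075·4.271 = 97.65 Pa.
ΔP = 0.09765 kPa.

ΔP ≈ 0.09765 kPa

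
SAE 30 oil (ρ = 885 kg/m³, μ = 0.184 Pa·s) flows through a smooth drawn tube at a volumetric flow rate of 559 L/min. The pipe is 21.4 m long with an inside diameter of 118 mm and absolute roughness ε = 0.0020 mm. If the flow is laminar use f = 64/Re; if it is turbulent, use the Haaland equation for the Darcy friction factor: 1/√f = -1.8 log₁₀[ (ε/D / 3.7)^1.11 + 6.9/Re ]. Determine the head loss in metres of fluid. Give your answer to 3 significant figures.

h_f ≈ 0.888 m

Q = 559 L/min = 559/60000 = 0.009317 m³/s.
Cross-sectional area A = πD²/4 = π(0.118)²/4 = 0.01094 m²; mean velocity V = Q/A = 0.009317/0.01094 = 0.8519 m/s.
Reynolds number Re = ρVD/μ = 885 · 0.8519 · 0.118 / 0.184 = 483.5.
Re < 2300 → laminar flow, so f = 64/Re = 64/483.5 = 0.1324 (the turbulent correlation is not needed).
Darcy-Weisbach: ΔP = f(L/D)(ρV²/2) = 0.1324·(21.4/0.118)·(885·0.8519²/2) = 0.1324·181.4·321.2 = 7709 Pa.
Head loss h_f = ΔP/(ρg) = 7709/(885·9.81) = 0.888 m.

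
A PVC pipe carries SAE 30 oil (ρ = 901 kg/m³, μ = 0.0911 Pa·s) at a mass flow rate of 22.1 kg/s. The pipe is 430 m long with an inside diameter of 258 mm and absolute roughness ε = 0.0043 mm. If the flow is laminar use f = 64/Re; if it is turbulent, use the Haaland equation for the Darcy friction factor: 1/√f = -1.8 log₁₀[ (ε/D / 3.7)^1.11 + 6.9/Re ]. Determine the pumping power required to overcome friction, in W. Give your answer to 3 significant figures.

A = πD²/4 = π(0.258)²/4 = 0.05228 m²; mean velocity V = ṁ/(ρA) = 22.1/(901 · 0.05228) = 0.4692 m/s.
Reynolds number Re = ρVD/μ = 901 · 0.4692 · 0.258 / 0.0911 = 1197.
Re < 2300 → laminar flow, so f = 64/Re = 64/1197 = 0.05346 (the turbulent correlation is not needed).
Darcy-Weisbach: ΔP = f(L/D)(ρV²/2) = 0.05346·(430/0.258)·(901·0.4692²/2) = 0.05346·1667·99.17 = 8836 Pa.
Q = ṁ/ρ = 22.1/901 = 0.02453 m³/s.
Pumping power P = QΔP = 0.02453·8836 = 216.7 W = 217 W.

P ≈ 217 W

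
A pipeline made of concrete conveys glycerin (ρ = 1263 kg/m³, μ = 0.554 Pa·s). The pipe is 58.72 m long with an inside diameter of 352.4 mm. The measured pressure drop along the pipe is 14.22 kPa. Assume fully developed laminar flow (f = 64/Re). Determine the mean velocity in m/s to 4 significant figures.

V ≈ 1.696 m/s

For laminar flow, f = 64/Re with Re = ρVD/μ, so Darcy-Weisbach reduces to ΔP = 32μLV/D². Solving for V: V = ΔP·D²/(32μL) = 1.422e+04·(0.3524)²/(32·0.554·58.72) = 1.696 m/s.
Check: Re = ρVD/μ = 1263·1.696·0.3524/0.554 = 1363 < 2300, so the laminar assumption holds.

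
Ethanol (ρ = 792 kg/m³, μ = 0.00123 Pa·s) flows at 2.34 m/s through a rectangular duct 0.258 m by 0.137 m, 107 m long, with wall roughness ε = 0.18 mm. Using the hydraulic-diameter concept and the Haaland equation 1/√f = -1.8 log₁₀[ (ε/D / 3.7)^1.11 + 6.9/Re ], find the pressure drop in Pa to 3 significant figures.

ΔP ≈ 26800 Pa

Hydraulic diameter D_h = 4A/P = 4·(0.258·0.137)/(2·(0.258+0.137)) = 0.1414/0.79 = 0.179 m.
Re = ρVD_h/μ = 792·2.34·0.179/0.00123 = 2.697e+05.
ε/D_h = 0.00018/0.179 = 0.00101; Haaland gives 1/√f = -1.8 log₁₀[0.00011+2.56e-05] = 6.961, so f = 0.02064.
ΔP = f(L/D_h)(ρV²/2) = 0.02064·107/0.179·2168 = 2.675e+04 Pa.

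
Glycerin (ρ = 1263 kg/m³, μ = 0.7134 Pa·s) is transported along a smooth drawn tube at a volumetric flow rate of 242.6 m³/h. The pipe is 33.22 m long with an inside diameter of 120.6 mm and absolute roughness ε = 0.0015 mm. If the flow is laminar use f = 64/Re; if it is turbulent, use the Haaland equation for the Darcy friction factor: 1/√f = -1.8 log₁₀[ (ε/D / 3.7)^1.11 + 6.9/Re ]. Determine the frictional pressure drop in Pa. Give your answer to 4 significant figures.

ΔP ≈ 307600 Pa

Q = 242.6 m³/h = 242.6/3600 = 0.06739 m³/s.
Cross-sectional area A = πD²/4 = π(0.1206)²/4 = 0.01142 m²; mean velocity V = Q/A = 0.06739/0.01142 = 5.899 m/s.
Reynolds number Re = ρVD/μ = 1263 · 5.899 · 0.1206 / 0.713 = 1260.
Re < 2300 → laminar flow, so f = 64/Re = 64/1260 = 0.05081 (the turbulent correlation is not needed).
Darcy-Weisbach: ΔP = f(L/D)(ρV²/2) = 0.05081·(33.22/0.1206)·(1263·5.899²/2) = 0.05081·275.5·2.198e+04 = 3.076e+05 Pa.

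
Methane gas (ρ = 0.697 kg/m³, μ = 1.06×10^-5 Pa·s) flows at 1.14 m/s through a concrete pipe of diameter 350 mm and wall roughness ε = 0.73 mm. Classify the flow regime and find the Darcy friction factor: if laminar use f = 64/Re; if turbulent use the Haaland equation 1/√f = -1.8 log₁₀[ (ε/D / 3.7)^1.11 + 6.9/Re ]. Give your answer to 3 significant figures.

Re = ρVD/μ = 0.697·1.14·0.35/1.06e-05 = 2.624e+04.
Re > 4000 → turbulent. ε/D = 0.00073/0.35 = 0.00209; Haaland: 1/√f = -1.8 log₁₀[0.000248 + 0.000263] = 5.926, so f = 0.02848.

f ≈ 0.0285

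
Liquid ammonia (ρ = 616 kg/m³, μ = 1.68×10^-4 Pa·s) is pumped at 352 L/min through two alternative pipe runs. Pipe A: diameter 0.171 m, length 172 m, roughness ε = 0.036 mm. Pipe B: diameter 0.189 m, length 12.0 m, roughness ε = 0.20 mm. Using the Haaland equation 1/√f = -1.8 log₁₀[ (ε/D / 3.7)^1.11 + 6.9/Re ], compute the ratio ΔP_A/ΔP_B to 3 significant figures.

ΔP_A/ΔP_B ≈ 19.2

Pipe A: V = Q/A = 0.005867/0.02297 = 0.2555 m/s; Re = 1.602e+05; ε/D = 0.000211; Haaland → f = 0.01746; ΔP_A = f(L/D)(ρV²/2) = 353 Pa.
Pipe B: V = Q/A = 0.005867/0.02806 = 0.2091 m/s; Re = 1.449e+05; ε/D = 0.00106; Haaland → f = 0.02155; ΔP_B = f(L/D)(ρV²/2) = 18.43 Pa.
ΔP_A/ΔP_B = 353/18.43 = 19.2.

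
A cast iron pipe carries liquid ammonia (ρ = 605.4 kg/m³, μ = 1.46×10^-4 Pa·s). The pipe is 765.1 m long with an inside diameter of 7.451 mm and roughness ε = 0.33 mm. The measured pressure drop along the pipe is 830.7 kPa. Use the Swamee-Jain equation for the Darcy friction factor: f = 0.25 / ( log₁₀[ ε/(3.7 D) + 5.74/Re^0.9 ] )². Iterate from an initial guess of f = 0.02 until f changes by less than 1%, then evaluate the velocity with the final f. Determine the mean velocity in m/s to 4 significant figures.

Rearranging Darcy-Weisbach: V = √(2·ΔP·D/(f·L·ρ)). With ε/D = 0.00033/0.007451 = 0.0443, iterate starting from f = 0.02:
  f = 0.02 → V = √(2·8.307e+05·0.007451/(0.02·765.1·605.4)) = 1.156 m/s; Re = ρVD/μ = 3.572e+04; f → 0.06885
  f = 0.06885 → V = 0.623 m/s; Re = 1.925e+04; f → 0.06971
  f = 0.06971 → V = 0.6192 m/s; Re = 1.913e+04; f → 0.06972
Converged (Δf/f < 1%). With the final f = 0.06972: V = √(2·8.307e+05·0.007451/(0.06972·765.1·605.4)) = 0.6192 m/s.

V ≈ 0.6192 m/s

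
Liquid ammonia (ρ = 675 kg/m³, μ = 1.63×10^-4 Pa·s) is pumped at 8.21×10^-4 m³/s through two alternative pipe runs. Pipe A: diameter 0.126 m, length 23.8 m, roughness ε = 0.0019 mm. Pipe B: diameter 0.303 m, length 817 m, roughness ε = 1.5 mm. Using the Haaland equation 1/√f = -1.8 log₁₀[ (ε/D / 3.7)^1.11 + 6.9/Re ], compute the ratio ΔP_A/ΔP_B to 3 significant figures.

ΔP_A/ΔP_B ≈ 1.49

Pipe A: V = Q/A = 0.000821/0.01247 = 0.06584 m/s; Re = 3.436e+04; ε/D = 1.51e-05; Haaland → f = 0.02261; ΔP_A = f(L/D)(ρV²/2) = 6.248 Pa.
Pipe B: V = Q/A = 0.000821/0.07211 = 0.01139 m/s; Re = 1.429e+04; ε/D = 0.00495; Haaland → f = 0.03553; ΔP_B = f(L/D)(ρV²/2) = 4.192 Pa.
ΔP_A/ΔP_B = 6.248/4.192 = 1.49.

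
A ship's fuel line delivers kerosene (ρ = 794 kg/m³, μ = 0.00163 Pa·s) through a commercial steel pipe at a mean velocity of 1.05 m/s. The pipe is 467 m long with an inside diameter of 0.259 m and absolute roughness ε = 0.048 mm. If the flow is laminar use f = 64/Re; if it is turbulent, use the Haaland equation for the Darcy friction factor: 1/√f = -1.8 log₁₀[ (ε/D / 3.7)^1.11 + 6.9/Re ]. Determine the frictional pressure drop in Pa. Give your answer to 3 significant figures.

Reynolds number Re = ρVD/μ = 794 · 1.05 · 0.259 / 0.00163 = 1.325e+05.
Re > 4000 → turbulent. Relative roughness ε/D = 4.8e-05/0.259 = 0.000185. Haaland: 1/√f = -1.8 log₁₀[(0.000185/3.7)^1.11 + 6.9/1.325e+05] = -1.8 log₁₀[1.69e-05 + 5.21e-05] = 7.491, so f = 0.01782.
Darcy-Weisbach: ΔP = f(L/D)(ρV²/2) = 0.01782·(467/0.259)·(794·1.05²/2) = 0.01782·1803·437.7 = 1.406e+04 Pa.

ΔP ≈ 14100 Pa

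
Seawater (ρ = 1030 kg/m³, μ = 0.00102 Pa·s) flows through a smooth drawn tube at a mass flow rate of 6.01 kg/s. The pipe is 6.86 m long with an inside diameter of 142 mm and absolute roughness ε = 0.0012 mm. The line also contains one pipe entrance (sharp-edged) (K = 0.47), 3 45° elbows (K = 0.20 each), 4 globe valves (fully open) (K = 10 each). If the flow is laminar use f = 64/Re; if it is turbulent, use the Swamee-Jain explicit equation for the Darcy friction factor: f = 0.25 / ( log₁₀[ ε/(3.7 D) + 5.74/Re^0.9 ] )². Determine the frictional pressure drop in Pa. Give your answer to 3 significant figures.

A = πD²/4 = π(0.142)²/4 = 0.01584 m²; mean velocity V = ṁ/(ρA) = 6.01/(1030 · 0.01584) = 0.3684 m/s.
Reynolds number Re = ρVD/μ = 1030 · 0.3684 · 0.142 / 0.00102 = 5.283e+04.
Re > 4000 → turbulent. Relative roughness ε/D = 1.2e-06/0.142 = 8.45e-06. Swamee-Jain: f = 0.25/(log₁₀[8.45e-06/3.7 + 5.74/5.283e+04^0.9])² = 0.25/(log₁₀[2.28e-06 + 0.000322])² = 0.25/(-3.489)² = 0.02054.
Total minor-loss coefficient ΣK = 1·0.47 + 3·0.2 + 4·10 = 41.1.
ΔP = [f·L/D + ΣK]·(ρV²/2) = [0.02054·6.86/0.142 + 41.1]·(1030·0.3684²/2) = [0.9924 + 41.1]·69.91 = 2941 Pa.

ΔP ≈ 2940 Pa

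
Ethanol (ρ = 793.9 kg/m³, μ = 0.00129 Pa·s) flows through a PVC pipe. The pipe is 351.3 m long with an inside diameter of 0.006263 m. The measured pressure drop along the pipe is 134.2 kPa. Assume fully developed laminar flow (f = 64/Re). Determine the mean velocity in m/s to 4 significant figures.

V ≈ 0.3630 m/s

For laminar flow, f = 64/Re with Re = ρVD/μ, so Darcy-Weisbach reduces to ΔP = 32μLV/D². Solving for V: V = ΔP·D²/(32μL) = 1.342e+05·(0.006263)²/(32·0.00129·351.3) = 0.363 m/s.
Check: Re = ρVD/μ = 793.9·0.363·0.006263/0.00129 = 1399 < 2300, so the laminar assumption holds.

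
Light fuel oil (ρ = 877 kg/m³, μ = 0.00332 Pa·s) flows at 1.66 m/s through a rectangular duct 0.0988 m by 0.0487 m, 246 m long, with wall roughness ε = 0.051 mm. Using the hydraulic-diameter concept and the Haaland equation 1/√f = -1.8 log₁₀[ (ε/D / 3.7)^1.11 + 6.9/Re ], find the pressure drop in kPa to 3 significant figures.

Hydraulic diameter D_h = 4A/P = 4·(0.0988·0.0487)/(2·(0.0988+0.0487)) = 0.01925/0.295 = 0.06524 m.
Re = ρVD_h/μ = 877·1.66·0.06524/0.00332 = 2.861e+04.
ε/D_h = 5.1e-05/0.06524 = 0.000782; Haaland gives 1/√f = -1.8 log₁₀[8.33e-05+0.000241] = 6.28, so f = 0.02536.
ΔP = f(L/D_h)(ρV²/2) = 0.02536·246/0.06524·1208 = 1.155e+05 Pa.
ΔP = 116 kPa.

ΔP ≈ 116 kPa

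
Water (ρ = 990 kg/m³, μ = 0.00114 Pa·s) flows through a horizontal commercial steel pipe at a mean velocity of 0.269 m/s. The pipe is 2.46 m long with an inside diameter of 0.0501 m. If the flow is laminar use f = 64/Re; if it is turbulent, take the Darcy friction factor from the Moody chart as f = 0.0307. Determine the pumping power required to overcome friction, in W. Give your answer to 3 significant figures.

Reynolds number Re = ρVD/μ = 990 · 0.269 · 0.0501 / 0.00114 = 1.17e+04.
Re > 4000 → turbulent; use the Moody-chart value f = 0.0307.
Darcy-Weisbach: ΔP = f(L/D)(ρV²/2) = 0.0307·(2.46/0.0501)·(990·0.269²/2) = 0.0307·49.1·35.82 = 53.99 Pa.
Q = V·A = 0.269·0.001971 = 0.0005303 m³/s.
Pumping power P = QΔP = 0.0005303·53.99 = 0.02863 W = 0.0286 W.

P ≈ 0.0286 W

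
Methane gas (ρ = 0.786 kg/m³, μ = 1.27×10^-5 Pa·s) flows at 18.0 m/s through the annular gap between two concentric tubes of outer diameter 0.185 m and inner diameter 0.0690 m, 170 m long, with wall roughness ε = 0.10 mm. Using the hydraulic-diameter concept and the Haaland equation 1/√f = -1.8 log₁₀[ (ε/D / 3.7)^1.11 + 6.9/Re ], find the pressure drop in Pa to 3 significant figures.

ΔP ≈ 3920 Pa

Hydraulic diameter D_h = 4A/P = D_o - D_i = 0.185 - 0.069 = 0.116 m.
Re = ρVD_h/μ = 0.786·18·0.116/1.27e-05 = 1.292e+05.
ε/D_h = 0.0001/0.116 = 0.000862; Haaland gives 1/√f = -1.8 log₁₀[9.28e-05+5.34e-05] = 6.903, so f = 0.02099.
ΔP = f(L/D_h)(ρV²/2) = 0.02099·170/0.116·127.3 = 3916 Pa.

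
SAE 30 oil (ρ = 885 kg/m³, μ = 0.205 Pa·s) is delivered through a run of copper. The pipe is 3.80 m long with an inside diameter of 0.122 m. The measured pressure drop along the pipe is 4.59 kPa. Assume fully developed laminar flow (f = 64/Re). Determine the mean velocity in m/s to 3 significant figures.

For laminar flow, f = 64/Re with Re = ρVD/μ, so Darcy-Weisbach reduces to ΔP = 32μLV/D². Solving for V: V = ΔP·D²/(32μL) = 4590·(0.122)²/(32·0.205·3.8) = 2.741 m/s.
Check: Re = ρVD/μ = 885·2.741·0.122/0.205 = 1443 < 2300, so the laminar assumption holds.

V ≈ 2.74 m/s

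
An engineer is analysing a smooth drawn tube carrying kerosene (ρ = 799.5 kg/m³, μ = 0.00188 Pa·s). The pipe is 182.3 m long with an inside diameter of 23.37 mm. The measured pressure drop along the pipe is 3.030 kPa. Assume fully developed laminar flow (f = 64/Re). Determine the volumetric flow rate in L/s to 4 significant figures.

For laminar flow, f = 64/Re with Re = ρVD/μ, so Darcy-Weisbach reduces to ΔP = 32μLV/D². Solving for V: V = ΔP·D²/(32μL) = 3030·(0.02337)²/(32·0.00188·182.3) = 0.1509 m/s.
Check: Re = ρVD/μ = 799.5·0.1509·0.02337/0.00188 = 1500 < 2300, so the laminar assumption holds.
Q = V·A = 0.1509·(π/4·0.02337²) = 6.473e-05 m³/s = 0.06473 L/s.

Q ≈ 0.06473 L/s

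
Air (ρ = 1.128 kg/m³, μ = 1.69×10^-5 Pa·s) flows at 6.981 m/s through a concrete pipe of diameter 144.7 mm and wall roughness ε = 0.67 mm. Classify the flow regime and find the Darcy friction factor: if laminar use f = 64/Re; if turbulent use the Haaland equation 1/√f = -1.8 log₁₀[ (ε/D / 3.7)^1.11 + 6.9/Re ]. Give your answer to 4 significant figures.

f ≈ 0.03104

Re = ρVD/μ = 1.128·6.981·0.1447/1.69e-05 = 6.742e+04.
Re > 4000 → turbulent. ε/D = 0.00067/0.1447 = 0.00463; Haaland: 1/√f = -1.8 log₁₀[0.0006 + 0.000102] = 5.676, so f = 0.03104.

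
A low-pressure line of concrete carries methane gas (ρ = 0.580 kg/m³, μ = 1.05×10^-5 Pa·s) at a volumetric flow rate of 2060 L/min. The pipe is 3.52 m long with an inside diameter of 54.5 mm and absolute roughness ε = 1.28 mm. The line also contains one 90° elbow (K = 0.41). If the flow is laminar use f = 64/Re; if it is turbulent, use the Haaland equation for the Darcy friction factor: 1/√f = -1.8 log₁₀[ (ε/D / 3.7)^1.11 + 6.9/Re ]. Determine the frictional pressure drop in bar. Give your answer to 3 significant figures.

ΔP ≈ 0.00239 bar

Q = 2060 L/min = 2060/60000 = 0.03433 m³/s.
Cross-sectional area A = πD²/4 = π(0.0545)²/4 = 0.002333 m²; mean velocity V = Q/A = 0.03433/0.002333 = 14.72 m/s.
Reynolds number Re = ρVD/μ = 0.58 · 14.72 · 0.0545 / 1.05e-05 = 4.431e+04.
Re > 4000 → turbulent. Relative roughness ε/D = 0.00128/0.0545 = 0.0235. Haaland: 1/√f = -1.8 log₁₀[(0.0235/3.7)^1.11 + 6.9/4.431e+04] = -1.8 log₁₀[0.00364 + 0.000156] = 4.358, so f = 0.05266.
Total minor-loss coefficient ΣK = 1·0.41 = 0.41.
ΔP = [f·L/D + ΣK]·(ρV²/2) = [0.05266·3.52/0.0545 + 0.41]·(0.58·14.72²/2) = [3.401 + 0.41]·62.82 = 239.4 Pa.
ΔP = 239.4 Pa = 0.00239 bar.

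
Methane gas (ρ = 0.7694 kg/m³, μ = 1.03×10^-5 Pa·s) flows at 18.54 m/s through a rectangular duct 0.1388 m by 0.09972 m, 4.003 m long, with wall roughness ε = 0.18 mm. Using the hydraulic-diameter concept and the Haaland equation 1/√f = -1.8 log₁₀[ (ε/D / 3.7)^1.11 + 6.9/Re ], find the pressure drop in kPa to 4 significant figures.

Hydraulic diameter D_h = 4A/P = 4·(0.1388·0.09972)/(2·(0.1388+0.09972)) = 0.05536/0.477 = 0.1161 m.
Re = ρVD_h/μ = 0.7694·18.54·0.1161/1.03e-05 = 1.607e+05.
ε/D_h = 0.00018/0.1161 = 0.00155; Haaland gives 1/√f = -1.8 log₁₀[0.000178+4.29e-05] = 6.58, so f = 0.0231.
ΔP = f(L/D_h)(ρV²/2) = 0.0231·4.003/0.1161·132.2 = 105.4 Pa.
ΔP = 0.1054 kPa.

ΔP ≈ 0.1054 kPa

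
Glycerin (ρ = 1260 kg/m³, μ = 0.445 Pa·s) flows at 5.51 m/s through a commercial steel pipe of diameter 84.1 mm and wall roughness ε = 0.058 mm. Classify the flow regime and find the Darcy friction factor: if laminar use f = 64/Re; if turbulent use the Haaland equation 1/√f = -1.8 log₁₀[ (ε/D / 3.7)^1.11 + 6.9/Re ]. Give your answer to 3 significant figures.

Re = ρVD/μ = 1260·5.51·0.0841/0.445 = 1312.
Re < 2300 → laminar, so f = 64/Re = 0.04878 (roughness is irrelevant in laminar flow).

f ≈ 0.0488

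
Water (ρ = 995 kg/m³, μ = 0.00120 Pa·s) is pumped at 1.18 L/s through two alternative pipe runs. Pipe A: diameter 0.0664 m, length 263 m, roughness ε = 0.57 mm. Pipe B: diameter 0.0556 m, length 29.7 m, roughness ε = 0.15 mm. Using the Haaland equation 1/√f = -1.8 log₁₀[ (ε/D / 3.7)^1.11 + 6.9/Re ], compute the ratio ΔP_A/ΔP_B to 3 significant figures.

ΔP_A/ΔP_B ≈ 4.72

Pipe A: V = Q/A = 0.00118/0.003463 = 0.3408 m/s; Re = 1.876e+04; ε/D = 0.00858; Haaland → f = 0.03916; ΔP_A = f(L/D)(ρV²/2) = 8961 Pa.
Pipe B: V = Q/A = 0.00118/0.002428 = 0.486 m/s; Re = 2.241e+04; ε/D = 0.0027; Haaland → f = 0.03022; ΔP_B = f(L/D)(ρV²/2) = 1897 Pa.
ΔP_A/ΔP_B = 8961/1897 = 4.72.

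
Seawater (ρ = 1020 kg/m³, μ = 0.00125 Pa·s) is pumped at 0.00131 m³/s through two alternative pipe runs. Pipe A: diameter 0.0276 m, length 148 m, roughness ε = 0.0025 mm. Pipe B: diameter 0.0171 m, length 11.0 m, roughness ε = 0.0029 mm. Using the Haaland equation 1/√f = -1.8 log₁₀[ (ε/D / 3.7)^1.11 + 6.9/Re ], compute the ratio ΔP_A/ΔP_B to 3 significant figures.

ΔP_A/ΔP_B ≈ 1.33

Pipe A: V = Q/A = 0.00131/0.0005983 = 2.19 m/s; Re = 4.931e+04; ε/D = 9.06e-05; Haaland → f = 0.02103; ΔP_A = f(L/D)(ρV²/2) = 2.757e+05 Pa.
Pipe B: V = Q/A = 0.00131/0.0002297 = 5.704 m/s; Re = 7.959e+04; ε/D = 0.00017; Haaland → f = 0.01937; ΔP_B = f(L/D)(ρV²/2) = 2.068e+05 Pa.
ΔP_A/ΔP_B = 2.757e+05/2.068e+05 = 1.33.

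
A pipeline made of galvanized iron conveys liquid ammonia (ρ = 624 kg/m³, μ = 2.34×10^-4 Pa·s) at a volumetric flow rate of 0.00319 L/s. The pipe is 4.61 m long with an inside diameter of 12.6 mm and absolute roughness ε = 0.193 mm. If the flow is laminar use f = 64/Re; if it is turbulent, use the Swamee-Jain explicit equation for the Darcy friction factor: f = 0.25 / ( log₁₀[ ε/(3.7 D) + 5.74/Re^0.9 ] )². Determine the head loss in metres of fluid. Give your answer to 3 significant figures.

h_f ≈ 9.09×10^-4 m

Q = 0.00319 L/s = 0.00319/1000 = 3.19e-06 m³/s.
Cross-sectional area A = πD²/4 = π(0.0126)²/4 = 0.0001247 m²; mean velocity V = Q/A = 3.19e-06/0.0001247 = 0.02558 m/s.
Reynolds number Re = ρVD/μ = 624 · 0.02558 · 0.0126 / 0.000234 = 859.6.
Re < 2300 → laminar flow, so f = 64/Re = 64/859.6 = 0.07445 (the turbulent correlation is not needed).
Darcy-Weisbach: ΔP = f(L/D)(ρV²/2) = 0.07445·(4.61/0.0126)·(624·0.02558²/2) = 0.07445·365.9·0.2042 = 5.563 Pa.
Head loss h_f = ΔP/(ρg) = 5.563/(624·9.81) = 9.09×10^-4 m.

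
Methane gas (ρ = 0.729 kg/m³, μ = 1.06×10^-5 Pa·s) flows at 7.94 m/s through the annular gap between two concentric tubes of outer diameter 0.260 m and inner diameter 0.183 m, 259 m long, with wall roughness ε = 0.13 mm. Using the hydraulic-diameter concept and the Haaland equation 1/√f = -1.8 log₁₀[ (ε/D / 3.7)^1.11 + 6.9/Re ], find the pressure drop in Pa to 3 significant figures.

ΔP ≈ 2010 Pa

Hydraulic diameter D_h = 4A/P = D_o - D_i = 0.26 - 0.183 = 0.077 m.
Re = ρVD_h/μ = 0.729·7.94·0.077/1.06e-05 = 4.205e+04.
ε/D_h = 0.00013/0.077 = 0.00169; Haaland gives 1/√f = -1.8 log₁₀[0.000196+0.000164] = 6.199, so f = 0.02602.
ΔP = f(L/D_h)(ρV²/2) = 0.02602·259/0.077·22.98 = 2011 Pa.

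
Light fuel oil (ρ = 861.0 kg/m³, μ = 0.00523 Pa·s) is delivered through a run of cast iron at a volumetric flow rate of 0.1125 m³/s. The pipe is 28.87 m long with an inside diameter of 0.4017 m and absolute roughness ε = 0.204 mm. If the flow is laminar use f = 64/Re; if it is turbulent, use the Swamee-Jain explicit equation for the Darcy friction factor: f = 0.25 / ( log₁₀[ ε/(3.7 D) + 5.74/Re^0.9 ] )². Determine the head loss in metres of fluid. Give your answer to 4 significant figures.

Cross-sectional area A = πD²/4 = π(0.4017)²/4 = 0.1267 m²; mean velocity V = Q/A = 0.1125/0.1267 = 0.8877 m/s.
Reynolds number Re = ρVD/μ = 861 · 0.8877 · 0.4017 / 0.00523 = 5.87e+04.
Re > 4000 → turbulent. Relative roughness ε/D = 0.000204/0.4017 = 0.000508. Swamee-Jain: f = 0.25/(log₁₀[0.000508/3.7 + 5.74/5.87e+04^0.9])² = 0.25/(log₁₀[0.000137 + 0.000293])² = 0.25/(-3.366)² = 0.02206.
Darcy-Weisbach: ΔP = f(L/D)(ρV²/2) = 0.02206·(28.87/0.4017)·(861·0.8877²/2) = 0.02206·71.87·339.2 = 537.9 Pa.
Head loss h_f = ΔP/(ρg) = 537.9/(861·9.81) = 0.06369 m.

h_f ≈ 0.06369 m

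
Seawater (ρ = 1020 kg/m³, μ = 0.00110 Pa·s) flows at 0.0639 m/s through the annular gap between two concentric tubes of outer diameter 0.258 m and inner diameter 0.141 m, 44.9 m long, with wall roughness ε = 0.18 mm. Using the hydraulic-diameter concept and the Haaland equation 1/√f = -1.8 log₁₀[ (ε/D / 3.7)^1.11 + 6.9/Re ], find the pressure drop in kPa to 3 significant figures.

Hydraulic diameter D_h = 4A/P = D_o - D_i = 0.258 - 0.141 = 0.117 m.
Re = ρVD_h/μ = 1020·0.0639·0.117/0.0011 = 6933.
ε/D_h = 0.00018/0.117 = 0.00154; Haaland gives 1/√f = -1.8 log₁₀[0.000177+0.000995] = 5.276, so f = 0.03592.
ΔP = f(L/D_h)(ρV²/2) = 0.03592·44.9/0.117·2.082 = 28.71 Pa.
ΔP = 0.0287 kPa.

ΔP ≈ 0.0287 kPa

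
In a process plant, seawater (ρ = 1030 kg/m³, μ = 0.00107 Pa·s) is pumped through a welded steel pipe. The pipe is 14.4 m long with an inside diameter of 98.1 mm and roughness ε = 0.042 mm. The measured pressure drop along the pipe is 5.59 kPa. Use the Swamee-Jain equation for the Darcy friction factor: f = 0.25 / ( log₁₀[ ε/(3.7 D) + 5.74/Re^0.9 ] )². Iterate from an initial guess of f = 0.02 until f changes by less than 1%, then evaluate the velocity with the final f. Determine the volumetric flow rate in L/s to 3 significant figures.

Q ≈ 15.0 L/s

Rearranging Darcy-Weisbach: V = √(2·ΔP·D/(f·L·ρ)). With ε/D = 4.2e-05/0.0981 = 0.000428, iterate starting from f = 0.02:
  f = 0.02 → V = √(2·5590·0.0981/(0.02·14.4·1030)) = 1.923 m/s; Re = ρVD/μ = 1.816e+05; f → 0.01872
  f = 0.01872 → V = 1.987 m/s; Re = 1.877e+05; f → 0.01866
Converged (Δf/f < 1%). With the final f = 0.01866: V = √(2·5590·0.0981/(0.01866·14.4·1030)) = 1.991 m/s.
Q = V·A = 1.991·(π/4·0.0981²) = 0.01505 m³/s = 15.0 L/s.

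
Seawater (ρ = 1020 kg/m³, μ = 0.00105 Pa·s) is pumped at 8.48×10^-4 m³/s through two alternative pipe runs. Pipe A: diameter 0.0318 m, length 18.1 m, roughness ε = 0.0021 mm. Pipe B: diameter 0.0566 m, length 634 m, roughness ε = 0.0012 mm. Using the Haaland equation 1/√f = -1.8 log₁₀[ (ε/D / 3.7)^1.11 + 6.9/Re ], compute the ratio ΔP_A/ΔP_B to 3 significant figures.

Pipe A: V = Q/A = 0.000848/0.0007942 = 1.068 m/s; Re = 3.298e+04; ε/D = 6.6e-05; Haaland → f = 0.02293; ΔP_A = f(L/D)(ρV²/2) = 7590 Pa.
Pipe B: V = Q/A = 0.000848/0.002516 = 0.337 m/s; Re = 1.853e+04; ε/D = 2.12e-05; Haaland → f = 0.02628; ΔP_B = f(L/D)(ρV²/2) = 1.705e+04 Pa.
ΔP_A/ΔP_B = 7590/1.705e+04 = 0.445.

ΔP_A/ΔP_B ≈ 0.445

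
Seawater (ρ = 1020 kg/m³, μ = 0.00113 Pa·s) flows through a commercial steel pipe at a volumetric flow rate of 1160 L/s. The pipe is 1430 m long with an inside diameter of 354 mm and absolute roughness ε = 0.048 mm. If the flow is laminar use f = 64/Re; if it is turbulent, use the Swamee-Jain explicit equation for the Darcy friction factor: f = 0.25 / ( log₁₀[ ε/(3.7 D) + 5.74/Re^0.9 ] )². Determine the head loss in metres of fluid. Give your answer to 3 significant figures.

h_f ≈ 376 m

Q = 1160 L/s = 1160/1000 = 1.16 m³/s.
Cross-sectional area A = πD²/4 = π(0.354)²/4 = 0.09842 m²; mean velocity V = Q/A = 1.16/0.09842 = 11.79 m/s.
Reynolds number Re = ρVD/μ = 1020 · 11.79 · 0.354 / 0.00113 = 3.766e+06.
Re > 4000 → turbulent. Relative roughness ε/D = 4.8e-05/0.354 = 0.000136. Swamee-Jain: f = 0.25/(log₁₀[0.000136/3.7 + 5.74/3.766e+06^0.9])² = 0.25/(log₁₀[3.66e-05 + 6.93e-06])² = 0.25/(-4.361)² = 0.01315.
Darcy-Weisbach: ΔP = f(L/D)(ρV²/2) = 0.01315·(1430/0.354)·(1020·11.79²/2) = 0.01315·4040·7.084e+04 = 3.762e+06 Pa.
Head loss h_f = ΔP/(ρg) = 3.762e+06/(1020·9.81) = 376 m.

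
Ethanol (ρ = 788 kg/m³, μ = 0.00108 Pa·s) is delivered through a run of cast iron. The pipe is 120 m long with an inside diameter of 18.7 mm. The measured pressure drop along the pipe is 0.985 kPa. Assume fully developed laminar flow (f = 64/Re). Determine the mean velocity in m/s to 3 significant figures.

V ≈ 0.0831 m/s

For laminar flow, f = 64/Re with Re = ρVD/μ, so Darcy-Weisbach reduces to ΔP = 32μLV/D². Solving for V: V = ΔP·D²/(32μL) = 985·(0.0187)²/(32·0.00108·120) = 0.08305 m/s.
Check: Re = ρVD/μ = 788·0.08305·0.0187/0.00108 = 1133 < 2300, so the laminar assumption holds.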